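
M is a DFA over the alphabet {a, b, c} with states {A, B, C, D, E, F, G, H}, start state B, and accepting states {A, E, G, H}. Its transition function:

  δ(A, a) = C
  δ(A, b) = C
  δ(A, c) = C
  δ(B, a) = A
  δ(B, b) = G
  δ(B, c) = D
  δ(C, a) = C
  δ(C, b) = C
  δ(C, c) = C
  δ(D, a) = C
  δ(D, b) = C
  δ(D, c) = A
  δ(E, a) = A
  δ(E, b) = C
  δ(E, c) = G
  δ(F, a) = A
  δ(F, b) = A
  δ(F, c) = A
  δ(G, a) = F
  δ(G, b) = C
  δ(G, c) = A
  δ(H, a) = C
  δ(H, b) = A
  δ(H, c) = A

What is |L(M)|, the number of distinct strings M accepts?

7

The useful subgraph on states {A, B, D, F, G} is acyclic, so L(M) is finite; the longest accepting path visits 4 useful states, giving maximum string length 3.
Counting accepting paths from B by length: 2 of length 1, 2 of length 2, 3 of length 3. Total 7.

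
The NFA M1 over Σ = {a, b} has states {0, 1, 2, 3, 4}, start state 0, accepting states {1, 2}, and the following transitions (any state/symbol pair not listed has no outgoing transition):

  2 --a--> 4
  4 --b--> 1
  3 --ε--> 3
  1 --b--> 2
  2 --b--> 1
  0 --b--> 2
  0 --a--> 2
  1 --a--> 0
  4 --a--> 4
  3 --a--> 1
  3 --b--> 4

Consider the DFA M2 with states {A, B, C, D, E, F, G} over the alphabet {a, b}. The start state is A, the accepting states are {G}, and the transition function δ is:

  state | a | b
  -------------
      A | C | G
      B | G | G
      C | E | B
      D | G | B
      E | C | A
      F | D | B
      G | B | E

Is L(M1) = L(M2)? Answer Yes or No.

No

The string a is accepted by M1 but rejected by M2.
So L(M1) ≠ L(M2).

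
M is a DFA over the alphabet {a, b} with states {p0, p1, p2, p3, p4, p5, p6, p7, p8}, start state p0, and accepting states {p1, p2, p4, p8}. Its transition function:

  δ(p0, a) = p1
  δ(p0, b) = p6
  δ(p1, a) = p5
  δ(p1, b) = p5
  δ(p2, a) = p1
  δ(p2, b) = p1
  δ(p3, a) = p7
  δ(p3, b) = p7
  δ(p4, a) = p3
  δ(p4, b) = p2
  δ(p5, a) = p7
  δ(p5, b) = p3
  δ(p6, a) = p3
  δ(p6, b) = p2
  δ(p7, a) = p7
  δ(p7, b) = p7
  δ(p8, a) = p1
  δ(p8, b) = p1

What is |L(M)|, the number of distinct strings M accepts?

The useful subgraph on states {p0, p1, p2, p6} is acyclic, so L(M) is finite; the longest accepting path visits 4 useful states, giving maximum string length 3.
Counting accepting paths from p0 by length: 1 of length 1, 1 of length 2, 2 of length 3. Total 4.

4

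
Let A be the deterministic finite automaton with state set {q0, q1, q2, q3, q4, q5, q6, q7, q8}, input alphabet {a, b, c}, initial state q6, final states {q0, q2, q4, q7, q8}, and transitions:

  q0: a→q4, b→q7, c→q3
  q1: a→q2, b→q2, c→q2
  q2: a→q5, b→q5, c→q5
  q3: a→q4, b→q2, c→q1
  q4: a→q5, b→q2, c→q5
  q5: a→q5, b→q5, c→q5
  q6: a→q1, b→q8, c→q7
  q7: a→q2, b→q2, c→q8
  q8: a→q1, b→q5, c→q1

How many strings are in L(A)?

20

The useful subgraph on states {q1, q2, q6, q7, q8} is acyclic, so L(A) is finite; the longest accepting path visits 5 useful states, giving maximum string length 4.
Counting accepting paths from q6 by length: 2 of length 1, 6 of length 2, 6 of length 3, 6 of length 4. Total 20.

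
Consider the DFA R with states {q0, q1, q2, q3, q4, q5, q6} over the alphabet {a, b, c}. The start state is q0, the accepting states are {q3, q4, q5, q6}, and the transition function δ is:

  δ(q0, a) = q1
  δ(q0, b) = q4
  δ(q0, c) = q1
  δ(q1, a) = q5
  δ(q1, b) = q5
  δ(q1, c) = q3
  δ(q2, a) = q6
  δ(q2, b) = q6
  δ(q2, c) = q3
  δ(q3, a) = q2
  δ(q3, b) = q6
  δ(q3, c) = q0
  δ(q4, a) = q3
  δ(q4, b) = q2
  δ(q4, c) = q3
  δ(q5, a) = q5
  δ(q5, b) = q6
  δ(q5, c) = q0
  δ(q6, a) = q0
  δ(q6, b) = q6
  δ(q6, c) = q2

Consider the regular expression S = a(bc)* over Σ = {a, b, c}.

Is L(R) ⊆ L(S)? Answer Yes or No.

No

The string b is in L(R) but not in L(S).
So L(R) ⊄ L(S).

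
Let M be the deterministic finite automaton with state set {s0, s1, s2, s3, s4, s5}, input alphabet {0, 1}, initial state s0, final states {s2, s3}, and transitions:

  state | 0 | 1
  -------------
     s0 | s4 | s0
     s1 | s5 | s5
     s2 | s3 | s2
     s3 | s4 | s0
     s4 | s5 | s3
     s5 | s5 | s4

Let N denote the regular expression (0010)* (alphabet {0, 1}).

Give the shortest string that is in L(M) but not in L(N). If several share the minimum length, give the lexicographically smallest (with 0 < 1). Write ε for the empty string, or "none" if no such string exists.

The string 01 is accepted by M but not by N.
No shorter string lies in the difference, and 01 is the lexicographically first length-2 string in L(M) \ L(N).

01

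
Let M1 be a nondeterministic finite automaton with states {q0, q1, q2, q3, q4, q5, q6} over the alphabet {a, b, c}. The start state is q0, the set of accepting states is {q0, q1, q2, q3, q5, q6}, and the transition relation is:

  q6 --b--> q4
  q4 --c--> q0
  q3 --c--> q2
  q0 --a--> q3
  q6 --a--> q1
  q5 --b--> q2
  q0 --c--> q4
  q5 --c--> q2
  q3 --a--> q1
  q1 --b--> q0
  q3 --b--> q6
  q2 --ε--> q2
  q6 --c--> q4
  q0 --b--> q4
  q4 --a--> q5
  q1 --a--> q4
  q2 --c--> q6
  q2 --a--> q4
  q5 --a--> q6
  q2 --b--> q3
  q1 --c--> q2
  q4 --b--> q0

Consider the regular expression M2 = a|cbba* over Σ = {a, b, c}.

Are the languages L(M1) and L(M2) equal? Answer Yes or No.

The empty string ε is accepted by M1 but rejected by M2.
So L(M1) ≠ L(M2).

No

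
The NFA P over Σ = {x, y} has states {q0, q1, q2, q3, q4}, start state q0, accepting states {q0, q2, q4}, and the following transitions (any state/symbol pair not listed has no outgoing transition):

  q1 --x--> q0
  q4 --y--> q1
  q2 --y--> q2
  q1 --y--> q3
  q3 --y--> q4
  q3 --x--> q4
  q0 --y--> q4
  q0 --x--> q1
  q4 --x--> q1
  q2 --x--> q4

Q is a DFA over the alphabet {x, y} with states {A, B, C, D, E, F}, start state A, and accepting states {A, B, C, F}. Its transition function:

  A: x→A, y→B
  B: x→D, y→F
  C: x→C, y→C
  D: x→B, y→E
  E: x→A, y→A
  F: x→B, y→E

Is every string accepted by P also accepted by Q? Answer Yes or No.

The string xyx is in L(P) but not in L(Q).
So L(P) ⊄ L(Q).

No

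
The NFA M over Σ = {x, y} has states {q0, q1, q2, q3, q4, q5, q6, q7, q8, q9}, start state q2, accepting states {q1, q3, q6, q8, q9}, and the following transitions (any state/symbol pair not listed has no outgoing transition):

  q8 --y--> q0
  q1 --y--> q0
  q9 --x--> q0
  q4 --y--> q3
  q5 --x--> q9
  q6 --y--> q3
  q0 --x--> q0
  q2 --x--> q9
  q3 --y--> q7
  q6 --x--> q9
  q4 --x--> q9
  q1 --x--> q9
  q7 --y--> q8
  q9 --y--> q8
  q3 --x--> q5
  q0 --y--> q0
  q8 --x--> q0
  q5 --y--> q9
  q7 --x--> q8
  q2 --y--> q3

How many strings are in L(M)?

The useful subgraph on states {q2, q3, q5, q7, q8, q9} is acyclic, so L(M) is finite; the longest accepting path visits 5 useful states, giving maximum string length 4.
Counting accepting paths from q2 by length: 2 of length 1, 1 of length 2, 4 of length 3, 2 of length 4. Total 9.

9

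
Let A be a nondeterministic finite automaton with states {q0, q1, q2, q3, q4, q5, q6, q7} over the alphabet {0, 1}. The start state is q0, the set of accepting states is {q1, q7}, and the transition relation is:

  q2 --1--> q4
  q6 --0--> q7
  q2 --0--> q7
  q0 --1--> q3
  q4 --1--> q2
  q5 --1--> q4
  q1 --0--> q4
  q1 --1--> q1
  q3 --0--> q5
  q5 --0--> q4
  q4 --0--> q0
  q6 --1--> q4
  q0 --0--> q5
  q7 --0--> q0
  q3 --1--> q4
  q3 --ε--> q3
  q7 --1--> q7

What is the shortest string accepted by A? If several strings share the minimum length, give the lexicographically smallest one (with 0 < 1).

A breadth-first search from q0 reaches an accepting state first via the path q0 → q5 → q4 → q2 → q7 on input 0010.
No string of length < 4 is accepted (BFS exhausts all shorter strings without reaching an accepting state), and 0010 is the lexicographically least accepting string of length 4.

0010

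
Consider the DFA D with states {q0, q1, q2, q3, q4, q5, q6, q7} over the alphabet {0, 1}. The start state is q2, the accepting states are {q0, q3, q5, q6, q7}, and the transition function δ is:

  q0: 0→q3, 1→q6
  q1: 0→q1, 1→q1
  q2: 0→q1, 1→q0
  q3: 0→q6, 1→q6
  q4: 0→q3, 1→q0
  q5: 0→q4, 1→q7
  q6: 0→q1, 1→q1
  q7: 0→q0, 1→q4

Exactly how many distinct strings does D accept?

5

The useful subgraph on states {q0, q2, q3, q6} is acyclic, so L(D) is finite; the longest accepting path visits 4 useful states, giving maximum string length 3.
Counting accepting paths from q2 by length: 1 of length 1, 2 of length 2, 2 of length 3. Total 5.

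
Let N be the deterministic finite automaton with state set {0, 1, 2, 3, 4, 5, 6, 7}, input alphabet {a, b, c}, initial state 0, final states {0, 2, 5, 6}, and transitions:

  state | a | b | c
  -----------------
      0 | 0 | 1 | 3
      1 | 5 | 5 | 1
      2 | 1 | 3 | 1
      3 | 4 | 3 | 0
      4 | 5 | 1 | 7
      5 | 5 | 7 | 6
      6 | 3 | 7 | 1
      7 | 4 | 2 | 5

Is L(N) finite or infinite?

State 0 is reachable from the start and can reach an accepting state, and it lies on the cycle 0 → 0.
Traversing that cycle any number of times yields accepted strings of unbounded length, so the language is infinite.

infinite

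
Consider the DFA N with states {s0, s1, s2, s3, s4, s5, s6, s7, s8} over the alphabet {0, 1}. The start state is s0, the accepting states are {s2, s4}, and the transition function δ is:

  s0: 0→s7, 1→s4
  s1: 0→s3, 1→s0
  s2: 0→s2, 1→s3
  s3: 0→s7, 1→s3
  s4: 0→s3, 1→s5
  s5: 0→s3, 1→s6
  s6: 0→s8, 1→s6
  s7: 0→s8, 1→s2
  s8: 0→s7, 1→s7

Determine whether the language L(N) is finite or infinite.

infinite

State s3 is reachable from the start and can reach an accepting state, and it lies on the cycle s3 → s3.
Traversing that cycle any number of times yields accepted strings of unbounded length, so the language is infinite.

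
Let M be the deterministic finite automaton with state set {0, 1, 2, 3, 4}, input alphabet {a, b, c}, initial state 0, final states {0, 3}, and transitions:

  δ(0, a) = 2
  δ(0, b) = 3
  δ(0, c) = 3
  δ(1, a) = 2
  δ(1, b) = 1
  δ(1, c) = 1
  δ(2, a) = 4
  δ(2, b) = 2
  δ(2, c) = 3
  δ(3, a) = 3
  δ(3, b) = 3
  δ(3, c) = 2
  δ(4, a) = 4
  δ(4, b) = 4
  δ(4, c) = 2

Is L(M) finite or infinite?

State 2 is reachable from the start and can reach an accepting state, and it lies on the cycle 2 → 2.
Traversing that cycle any number of times yields accepted strings of unbounded length, so the language is infinite.

infinite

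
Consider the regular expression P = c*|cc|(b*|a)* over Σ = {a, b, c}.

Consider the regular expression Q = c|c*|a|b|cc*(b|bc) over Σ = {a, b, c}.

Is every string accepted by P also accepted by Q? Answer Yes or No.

No

The string aa is in L(P) but not in L(Q).
So L(P) ⊄ L(Q).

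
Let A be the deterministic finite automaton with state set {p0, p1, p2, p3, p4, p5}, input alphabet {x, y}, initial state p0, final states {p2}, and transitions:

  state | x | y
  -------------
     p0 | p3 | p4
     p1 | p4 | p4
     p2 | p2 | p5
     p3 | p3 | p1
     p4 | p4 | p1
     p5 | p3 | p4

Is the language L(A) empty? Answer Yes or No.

Yes

The states reachable from the start state are {p0, p1, p3, p4}.
None of the accepting states {p2} is reachable, so no string is accepted and L(A) = ∅.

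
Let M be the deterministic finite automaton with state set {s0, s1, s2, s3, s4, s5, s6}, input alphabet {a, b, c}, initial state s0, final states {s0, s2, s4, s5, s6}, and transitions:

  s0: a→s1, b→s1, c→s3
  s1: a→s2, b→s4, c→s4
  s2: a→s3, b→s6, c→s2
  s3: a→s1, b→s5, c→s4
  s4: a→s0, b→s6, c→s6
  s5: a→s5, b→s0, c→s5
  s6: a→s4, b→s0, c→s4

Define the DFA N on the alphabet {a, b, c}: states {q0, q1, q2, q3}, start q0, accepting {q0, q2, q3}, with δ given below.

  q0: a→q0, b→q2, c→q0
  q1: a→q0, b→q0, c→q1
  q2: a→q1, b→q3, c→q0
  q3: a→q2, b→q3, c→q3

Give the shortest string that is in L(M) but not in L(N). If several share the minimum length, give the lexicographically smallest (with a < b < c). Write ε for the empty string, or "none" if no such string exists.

The string ba is accepted by M but not by N.
No shorter string lies in the difference, and ba is the lexicographically first length-2 string in L(M) \ L(N).

ba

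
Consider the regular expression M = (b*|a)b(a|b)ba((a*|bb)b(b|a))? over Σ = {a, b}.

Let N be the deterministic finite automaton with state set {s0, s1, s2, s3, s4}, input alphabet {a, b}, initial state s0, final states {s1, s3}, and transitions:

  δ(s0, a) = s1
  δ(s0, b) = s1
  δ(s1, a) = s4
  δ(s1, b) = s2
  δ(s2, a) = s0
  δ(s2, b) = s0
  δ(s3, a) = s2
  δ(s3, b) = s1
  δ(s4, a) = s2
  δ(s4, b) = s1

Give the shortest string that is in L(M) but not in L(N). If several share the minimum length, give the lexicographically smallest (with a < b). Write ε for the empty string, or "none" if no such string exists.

The string baba is accepted by M but not by N.
No shorter string lies in the difference, and baba is the lexicographically first length-4 string in L(M) \ L(N).

baba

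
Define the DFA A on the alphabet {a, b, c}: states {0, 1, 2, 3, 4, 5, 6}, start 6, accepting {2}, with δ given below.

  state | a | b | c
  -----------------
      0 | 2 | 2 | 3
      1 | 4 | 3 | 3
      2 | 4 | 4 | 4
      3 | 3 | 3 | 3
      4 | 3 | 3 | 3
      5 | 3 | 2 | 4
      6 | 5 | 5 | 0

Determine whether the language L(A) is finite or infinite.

The useful states (reachable from 6 and able to reach an accepting state) are {0, 2, 5, 6}.
Restricted to these states the transition graph has no cycle, so every accepting path has bounded length and L is finite.

finite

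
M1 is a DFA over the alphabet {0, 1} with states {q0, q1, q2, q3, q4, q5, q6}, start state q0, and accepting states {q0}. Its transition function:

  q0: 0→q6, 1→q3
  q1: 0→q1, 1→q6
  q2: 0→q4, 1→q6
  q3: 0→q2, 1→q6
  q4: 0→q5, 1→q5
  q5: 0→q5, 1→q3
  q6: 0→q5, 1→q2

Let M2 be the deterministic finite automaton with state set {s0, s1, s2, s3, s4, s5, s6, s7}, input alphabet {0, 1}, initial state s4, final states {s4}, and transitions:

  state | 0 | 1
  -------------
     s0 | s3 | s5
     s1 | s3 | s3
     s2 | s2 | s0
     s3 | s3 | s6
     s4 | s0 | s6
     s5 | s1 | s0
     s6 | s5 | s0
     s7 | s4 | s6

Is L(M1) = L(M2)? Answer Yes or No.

Exploring the product automaton M1 × M2 from the start pair (q0, s4), following both machines on each input symbol, reaches 6 state pairs: (q0, s4), (q6, s0), (q3, s6), (q5, s3), (q2, s5), (q4, s1).
M1 accepts in {q0} and M2 accepts in {s4}. In every reachable pair the two components are either both accepting — (q0, s4) — or both non-accepting, so no string is accepted by exactly one of the machines: L(M1) \ L(M2) and L(M2) \ L(M1) are both empty.
Hence every string is accepted by M1 iff it is accepted by M2, and the two languages coincide.

Yes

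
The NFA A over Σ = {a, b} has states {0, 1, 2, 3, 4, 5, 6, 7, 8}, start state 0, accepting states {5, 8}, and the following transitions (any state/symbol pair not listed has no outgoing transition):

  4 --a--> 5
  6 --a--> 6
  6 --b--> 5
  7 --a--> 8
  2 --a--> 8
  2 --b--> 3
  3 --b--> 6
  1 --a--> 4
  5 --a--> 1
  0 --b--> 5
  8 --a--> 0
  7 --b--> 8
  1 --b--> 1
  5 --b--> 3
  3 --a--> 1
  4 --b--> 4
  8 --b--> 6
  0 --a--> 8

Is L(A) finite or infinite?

infinite

State 0 is reachable from the start and can reach an accepting state, and it lies on the cycle 0 → 8 → 0.
Traversing that cycle any number of times yields accepted strings of unbounded length, so the language is infinite.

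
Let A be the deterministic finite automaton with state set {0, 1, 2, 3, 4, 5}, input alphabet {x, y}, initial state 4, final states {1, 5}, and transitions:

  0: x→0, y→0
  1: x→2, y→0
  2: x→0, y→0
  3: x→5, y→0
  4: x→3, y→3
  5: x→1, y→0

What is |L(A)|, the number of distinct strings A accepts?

4

The useful subgraph on states {1, 3, 4, 5} is acyclic, so L(A) is finite; the longest accepting path visits 4 useful states, giving maximum string length 3.
Counting accepting paths from 4 by length: 2 of length 2, 2 of length 3. Total 4.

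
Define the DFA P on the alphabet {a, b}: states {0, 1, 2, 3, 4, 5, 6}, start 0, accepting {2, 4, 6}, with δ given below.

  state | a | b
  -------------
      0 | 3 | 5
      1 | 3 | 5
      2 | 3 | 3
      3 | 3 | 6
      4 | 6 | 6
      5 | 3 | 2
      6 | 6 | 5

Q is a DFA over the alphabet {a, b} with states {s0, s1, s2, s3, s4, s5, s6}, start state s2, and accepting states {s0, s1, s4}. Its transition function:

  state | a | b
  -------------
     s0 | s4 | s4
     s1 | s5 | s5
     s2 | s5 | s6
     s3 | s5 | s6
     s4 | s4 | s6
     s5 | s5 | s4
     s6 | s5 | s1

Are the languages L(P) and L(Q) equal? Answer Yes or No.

Yes

Exploring the product automaton P × Q from the start pair (0, s2), following both machines on each input symbol, reaches 5 state pairs: (0, s2), (3, s5), (5, s6), (6, s4), (2, s1).
P accepts in {2, 4, 6} and Q accepts in {s0, s1, s4}. In every reachable pair the two components are either both accepting — (6, s4), (2, s1) — or both non-accepting, so no string is accepted by exactly one of the machines: L(P) \ L(Q) and L(Q) \ L(P) are both empty.
Hence every string is accepted by P iff it is accepted by Q, and the two languages coincide.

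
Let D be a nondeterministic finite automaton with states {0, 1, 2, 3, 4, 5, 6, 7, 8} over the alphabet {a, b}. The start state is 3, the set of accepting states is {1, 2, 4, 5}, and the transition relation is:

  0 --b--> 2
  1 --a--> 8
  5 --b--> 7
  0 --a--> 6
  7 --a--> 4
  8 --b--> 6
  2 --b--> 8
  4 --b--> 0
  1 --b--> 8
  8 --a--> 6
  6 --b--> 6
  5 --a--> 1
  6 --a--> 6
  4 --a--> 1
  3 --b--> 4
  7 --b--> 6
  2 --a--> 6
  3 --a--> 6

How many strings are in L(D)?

The useful subgraph on states {0, 1, 2, 3, 4} is acyclic, so L(D) is finite; the longest accepting path visits 4 useful states, giving maximum string length 3.
Counting accepting paths from 3 by length: 1 of length 1, 1 of length 2, 1 of length 3. Total 3.

3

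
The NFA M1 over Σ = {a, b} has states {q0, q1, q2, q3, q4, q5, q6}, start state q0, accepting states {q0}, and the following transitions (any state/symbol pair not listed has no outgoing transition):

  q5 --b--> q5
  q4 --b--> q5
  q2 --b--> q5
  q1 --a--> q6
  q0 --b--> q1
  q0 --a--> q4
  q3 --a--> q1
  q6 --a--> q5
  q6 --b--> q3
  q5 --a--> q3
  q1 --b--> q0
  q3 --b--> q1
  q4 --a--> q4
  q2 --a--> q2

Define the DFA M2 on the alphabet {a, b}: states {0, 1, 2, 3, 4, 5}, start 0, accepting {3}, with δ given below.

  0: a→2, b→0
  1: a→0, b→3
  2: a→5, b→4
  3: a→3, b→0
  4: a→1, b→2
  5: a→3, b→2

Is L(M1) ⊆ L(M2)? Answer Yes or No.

The empty string ε is in L(M1) but not in L(M2).
So L(M1) ⊄ L(M2).

No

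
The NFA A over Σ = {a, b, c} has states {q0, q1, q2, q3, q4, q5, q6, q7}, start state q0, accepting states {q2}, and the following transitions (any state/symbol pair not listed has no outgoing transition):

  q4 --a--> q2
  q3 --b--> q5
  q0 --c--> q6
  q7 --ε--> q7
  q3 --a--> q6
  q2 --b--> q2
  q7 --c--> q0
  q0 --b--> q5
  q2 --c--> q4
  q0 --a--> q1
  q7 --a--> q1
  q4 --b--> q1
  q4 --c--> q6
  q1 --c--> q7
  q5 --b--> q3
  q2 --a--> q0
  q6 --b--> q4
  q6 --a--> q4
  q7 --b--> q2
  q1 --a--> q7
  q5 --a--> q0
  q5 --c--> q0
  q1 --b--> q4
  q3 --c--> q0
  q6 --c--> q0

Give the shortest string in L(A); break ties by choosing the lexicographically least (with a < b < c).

aab

A breadth-first search from q0 reaches an accepting state first via the path q0 → q1 → q7 → q2 on input aab.
No string of length < 3 is accepted (BFS exhausts all shorter strings without reaching an accepting state), and aab is the lexicographically least accepting string of length 3.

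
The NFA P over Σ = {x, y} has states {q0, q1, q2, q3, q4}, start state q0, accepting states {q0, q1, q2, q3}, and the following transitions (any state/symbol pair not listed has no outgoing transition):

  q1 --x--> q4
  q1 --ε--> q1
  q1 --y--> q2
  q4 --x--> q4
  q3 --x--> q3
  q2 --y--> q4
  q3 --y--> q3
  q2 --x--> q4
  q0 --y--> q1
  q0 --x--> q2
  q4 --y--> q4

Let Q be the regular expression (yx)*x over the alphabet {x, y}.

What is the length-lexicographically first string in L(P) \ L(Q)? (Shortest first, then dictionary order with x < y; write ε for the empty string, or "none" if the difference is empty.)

ε

The empty string ε is accepted by P but not by Q.
Since ε is the unique shortest string, it is the required witness.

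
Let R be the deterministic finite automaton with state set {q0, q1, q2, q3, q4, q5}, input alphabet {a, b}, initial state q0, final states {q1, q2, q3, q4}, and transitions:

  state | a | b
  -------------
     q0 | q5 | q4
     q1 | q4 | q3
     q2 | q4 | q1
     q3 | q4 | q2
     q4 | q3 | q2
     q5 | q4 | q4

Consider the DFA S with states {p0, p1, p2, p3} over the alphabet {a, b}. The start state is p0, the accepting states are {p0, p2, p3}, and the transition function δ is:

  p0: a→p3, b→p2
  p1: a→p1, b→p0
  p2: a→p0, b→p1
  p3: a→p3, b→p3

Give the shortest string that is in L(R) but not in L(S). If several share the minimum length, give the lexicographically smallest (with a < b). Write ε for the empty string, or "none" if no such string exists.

bb

The string bb is accepted by R but not by S.
No shorter string lies in the difference, and bb is the lexicographically first length-2 string in L(R) \ L(S).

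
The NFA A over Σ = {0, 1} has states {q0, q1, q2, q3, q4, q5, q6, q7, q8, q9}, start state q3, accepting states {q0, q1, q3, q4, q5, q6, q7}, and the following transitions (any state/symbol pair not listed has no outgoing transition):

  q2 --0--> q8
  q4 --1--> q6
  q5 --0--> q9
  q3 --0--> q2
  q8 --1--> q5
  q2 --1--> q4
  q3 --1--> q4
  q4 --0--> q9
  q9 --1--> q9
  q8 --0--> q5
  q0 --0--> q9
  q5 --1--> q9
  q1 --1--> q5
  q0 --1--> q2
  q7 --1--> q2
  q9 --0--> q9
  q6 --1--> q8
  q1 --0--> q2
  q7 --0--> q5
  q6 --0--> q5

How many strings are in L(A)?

The useful subgraph on states {q2, q3, q4, q5, q6, q8} is acyclic, so L(A) is finite; the longest accepting path visits 6 useful states, giving maximum string length 5.
Counting accepting paths from q3 by length: 1 of length 0, 1 of length 1, 2 of length 2, 4 of length 3, 3 of length 4, 2 of length 5. Total 13.

13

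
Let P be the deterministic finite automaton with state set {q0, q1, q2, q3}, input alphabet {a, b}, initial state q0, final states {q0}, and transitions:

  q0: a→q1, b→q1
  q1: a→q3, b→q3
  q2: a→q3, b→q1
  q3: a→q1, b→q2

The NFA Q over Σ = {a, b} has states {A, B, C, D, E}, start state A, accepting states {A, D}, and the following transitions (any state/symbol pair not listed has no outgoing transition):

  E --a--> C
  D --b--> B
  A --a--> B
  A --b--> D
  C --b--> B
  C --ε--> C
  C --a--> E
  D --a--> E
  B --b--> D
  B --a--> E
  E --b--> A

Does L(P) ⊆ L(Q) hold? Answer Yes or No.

Yes

Exploring the product automaton P × Q from the start pair (q0, A), following both machines on each input symbol, reaches 13 state pairs: (q0, A), (q1, B), (q1, D), (q3, E), (q3, D), (q3, B), (q1, C), (q2, A), (q1, E), (q2, B), (q2, D), (q3, C), (q3, A).
P accepts in {q0} and Q accepts in {A, D}. The reachable pairs whose P-component is accepting are (q0, A); in each of them the Q-component is accepting too, so the product for L(P) \ L(Q) (P-component accepting, Q-component rejecting) has no reachable accepting pair and the difference is empty.
Hence every string in L(P) is also in L(Q).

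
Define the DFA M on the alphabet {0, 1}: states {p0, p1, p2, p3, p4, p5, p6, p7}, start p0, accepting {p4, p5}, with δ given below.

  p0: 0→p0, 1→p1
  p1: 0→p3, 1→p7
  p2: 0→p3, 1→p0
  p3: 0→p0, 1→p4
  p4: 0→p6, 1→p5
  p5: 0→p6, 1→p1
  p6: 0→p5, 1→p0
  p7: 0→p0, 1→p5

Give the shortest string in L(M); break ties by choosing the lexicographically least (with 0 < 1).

101

A breadth-first search from p0 reaches an accepting state first via the path p0 → p1 → p3 → p4 on input 101.
No string of length < 3 is accepted (BFS exhausts all shorter strings without reaching an accepting state), and 101 is the lexicographically least accepting string of length 3.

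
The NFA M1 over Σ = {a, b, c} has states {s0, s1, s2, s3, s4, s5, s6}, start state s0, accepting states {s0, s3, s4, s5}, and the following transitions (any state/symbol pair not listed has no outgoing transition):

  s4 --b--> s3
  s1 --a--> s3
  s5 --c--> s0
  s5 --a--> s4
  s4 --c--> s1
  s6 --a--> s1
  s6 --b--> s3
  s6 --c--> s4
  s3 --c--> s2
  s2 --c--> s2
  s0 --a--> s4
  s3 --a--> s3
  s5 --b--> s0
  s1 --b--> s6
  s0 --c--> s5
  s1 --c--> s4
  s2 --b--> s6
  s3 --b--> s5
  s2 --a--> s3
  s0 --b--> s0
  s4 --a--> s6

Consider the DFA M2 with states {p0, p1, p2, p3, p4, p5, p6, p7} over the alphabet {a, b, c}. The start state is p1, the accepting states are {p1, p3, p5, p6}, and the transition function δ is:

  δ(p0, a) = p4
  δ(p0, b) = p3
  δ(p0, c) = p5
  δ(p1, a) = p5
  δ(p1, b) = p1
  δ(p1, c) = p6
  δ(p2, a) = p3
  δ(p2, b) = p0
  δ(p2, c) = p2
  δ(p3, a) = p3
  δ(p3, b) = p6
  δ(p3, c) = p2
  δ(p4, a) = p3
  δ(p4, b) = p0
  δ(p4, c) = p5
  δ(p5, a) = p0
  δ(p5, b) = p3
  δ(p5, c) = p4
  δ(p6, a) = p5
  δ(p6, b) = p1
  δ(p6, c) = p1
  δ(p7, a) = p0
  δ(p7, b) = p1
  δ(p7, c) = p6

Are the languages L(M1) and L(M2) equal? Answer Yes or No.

Yes

Exploring the product automaton M1 × M2 from the start pair (s0, p1), following both machines on each input symbol, reaches 7 state pairs: (s0, p1), (s4, p5), (s5, p6), (s6, p0), (s3, p3), (s1, p4), (s2, p2).
M1 accepts in {s0, s3, s4, s5} and M2 accepts in {p1, p3, p5, p6}. In every reachable pair the two components are either both accepting — (s0, p1), (s4, p5), (s5, p6), (s3, p3) — or both non-accepting, so no string is accepted by exactly one of the machines: L(M1) \ L(M2) and L(M2) \ L(M1) are both empty.
Hence every string is accepted by M1 iff it is accepted by M2, and the two languages coincide.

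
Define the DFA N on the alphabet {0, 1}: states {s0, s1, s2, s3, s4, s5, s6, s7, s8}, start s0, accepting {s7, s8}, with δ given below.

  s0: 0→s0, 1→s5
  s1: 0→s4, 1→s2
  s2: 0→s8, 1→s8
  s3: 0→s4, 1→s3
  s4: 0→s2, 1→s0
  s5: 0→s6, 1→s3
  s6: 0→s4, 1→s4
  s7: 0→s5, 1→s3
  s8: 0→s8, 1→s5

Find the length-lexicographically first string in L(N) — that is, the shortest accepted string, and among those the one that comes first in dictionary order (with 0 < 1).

A breadth-first search from s0 reaches an accepting state first via the path s0 → s5 → s6 → s4 → s2 → s8 on input 10000.
No string of length < 5 is accepted (BFS exhausts all shorter strings without reaching an accepting state), and 10000 is the lexicographically least accepting string of length 5.

10000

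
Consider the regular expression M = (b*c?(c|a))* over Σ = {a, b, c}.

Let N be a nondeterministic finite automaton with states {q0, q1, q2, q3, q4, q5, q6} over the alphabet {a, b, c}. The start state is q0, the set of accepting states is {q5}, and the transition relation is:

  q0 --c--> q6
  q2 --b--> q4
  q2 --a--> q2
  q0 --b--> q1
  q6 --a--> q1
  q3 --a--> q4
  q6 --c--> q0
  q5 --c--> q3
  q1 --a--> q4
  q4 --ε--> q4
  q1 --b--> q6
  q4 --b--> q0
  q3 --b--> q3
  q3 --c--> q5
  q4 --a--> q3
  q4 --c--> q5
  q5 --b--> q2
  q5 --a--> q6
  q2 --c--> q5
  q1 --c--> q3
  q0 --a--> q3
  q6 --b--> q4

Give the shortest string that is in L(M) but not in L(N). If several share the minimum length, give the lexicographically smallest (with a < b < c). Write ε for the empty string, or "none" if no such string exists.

The empty string ε is accepted by M but not by N.
Since ε is the unique shortest string, it is the required witness.

ε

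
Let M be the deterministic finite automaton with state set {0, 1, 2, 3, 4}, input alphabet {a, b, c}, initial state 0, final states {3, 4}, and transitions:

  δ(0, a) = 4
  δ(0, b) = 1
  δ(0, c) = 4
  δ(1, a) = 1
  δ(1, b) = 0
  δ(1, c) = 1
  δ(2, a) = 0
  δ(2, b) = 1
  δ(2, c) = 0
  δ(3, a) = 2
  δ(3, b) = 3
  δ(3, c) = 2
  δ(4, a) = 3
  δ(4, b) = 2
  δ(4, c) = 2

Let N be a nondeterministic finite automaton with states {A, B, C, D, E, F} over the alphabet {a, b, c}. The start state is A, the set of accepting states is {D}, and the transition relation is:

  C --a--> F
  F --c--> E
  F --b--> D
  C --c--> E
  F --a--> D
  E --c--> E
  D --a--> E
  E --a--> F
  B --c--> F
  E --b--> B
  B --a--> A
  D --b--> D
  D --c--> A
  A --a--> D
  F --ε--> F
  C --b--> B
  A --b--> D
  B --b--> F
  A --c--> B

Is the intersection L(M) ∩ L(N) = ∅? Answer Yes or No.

No

The string a is accepted by both M and N.
Hence L(M) ∩ L(N) ≠ ∅.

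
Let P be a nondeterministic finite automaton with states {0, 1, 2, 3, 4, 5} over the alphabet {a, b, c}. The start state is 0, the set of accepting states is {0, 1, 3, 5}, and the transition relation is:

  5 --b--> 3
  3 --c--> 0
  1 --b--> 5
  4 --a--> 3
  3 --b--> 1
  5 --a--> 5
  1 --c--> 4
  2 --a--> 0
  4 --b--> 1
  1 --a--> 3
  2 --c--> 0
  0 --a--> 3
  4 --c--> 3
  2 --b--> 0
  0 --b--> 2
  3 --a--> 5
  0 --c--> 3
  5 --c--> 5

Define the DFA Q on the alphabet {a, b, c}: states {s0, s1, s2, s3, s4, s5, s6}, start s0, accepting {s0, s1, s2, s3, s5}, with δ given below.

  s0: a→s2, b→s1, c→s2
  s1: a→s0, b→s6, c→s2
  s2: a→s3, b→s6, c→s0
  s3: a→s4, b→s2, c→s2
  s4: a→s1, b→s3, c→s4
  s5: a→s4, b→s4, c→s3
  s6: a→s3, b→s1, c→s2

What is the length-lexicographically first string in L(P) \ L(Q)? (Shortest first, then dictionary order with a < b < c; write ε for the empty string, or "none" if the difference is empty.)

The string ab is accepted by P but not by Q.
No shorter string lies in the difference, and ab is the lexicographically first length-2 string in L(P) \ L(Q).

ab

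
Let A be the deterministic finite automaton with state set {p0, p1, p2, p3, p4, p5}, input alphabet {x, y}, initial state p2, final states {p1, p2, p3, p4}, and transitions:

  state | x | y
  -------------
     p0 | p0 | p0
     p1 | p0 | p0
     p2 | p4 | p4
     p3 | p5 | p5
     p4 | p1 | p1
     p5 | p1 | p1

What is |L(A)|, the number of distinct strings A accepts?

7

The useful subgraph on states {p1, p2, p4} is acyclic, so L(A) is finite; the longest accepting path visits 3 useful states, giving maximum string length 2.
Counting accepting paths from p2 by length: 1 of length 0, 2 of length 1, 4 of length 2. Total 7.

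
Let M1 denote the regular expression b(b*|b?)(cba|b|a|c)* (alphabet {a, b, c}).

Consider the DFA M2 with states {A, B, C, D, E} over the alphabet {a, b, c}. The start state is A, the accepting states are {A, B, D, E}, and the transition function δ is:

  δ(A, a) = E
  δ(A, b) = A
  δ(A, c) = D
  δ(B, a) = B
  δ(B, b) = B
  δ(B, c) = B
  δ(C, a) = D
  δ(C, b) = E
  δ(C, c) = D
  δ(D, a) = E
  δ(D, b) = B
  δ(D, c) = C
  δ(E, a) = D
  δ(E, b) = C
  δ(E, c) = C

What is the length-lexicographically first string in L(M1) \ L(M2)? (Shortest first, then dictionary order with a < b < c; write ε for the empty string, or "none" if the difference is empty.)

bab

The string bab is accepted by M1 but not by M2.
No shorter string lies in the difference, and bab is the lexicographically first length-3 string in L(M1) \ L(M2).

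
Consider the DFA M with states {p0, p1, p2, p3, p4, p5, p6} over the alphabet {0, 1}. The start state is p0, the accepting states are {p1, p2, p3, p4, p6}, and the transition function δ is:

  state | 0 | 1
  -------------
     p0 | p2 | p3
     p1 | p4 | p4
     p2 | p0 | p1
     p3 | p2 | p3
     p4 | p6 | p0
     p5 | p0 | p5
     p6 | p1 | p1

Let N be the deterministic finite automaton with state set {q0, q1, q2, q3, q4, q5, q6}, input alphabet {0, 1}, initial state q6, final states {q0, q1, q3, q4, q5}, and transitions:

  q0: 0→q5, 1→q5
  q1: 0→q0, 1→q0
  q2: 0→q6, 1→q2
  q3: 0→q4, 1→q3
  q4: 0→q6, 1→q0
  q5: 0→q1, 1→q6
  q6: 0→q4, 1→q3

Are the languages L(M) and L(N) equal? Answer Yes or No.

Exploring the product automaton M × N from the start pair (p0, q6), following both machines on each input symbol, reaches 6 state pairs: (p0, q6), (p2, q4), (p3, q3), (p1, q0), (p4, q5), (p6, q1).
M accepts in {p1, p2, p3, p4, p6} and N accepts in {q0, q1, q3, q4, q5}. In every reachable pair the two components are either both accepting — (p2, q4), (p3, q3), (p1, q0), (p4, q5), (p6, q1) — or both non-accepting, so no string is accepted by exactly one of the machines: L(M) \ L(N) and L(N) \ L(M) are both empty.
Hence every string is accepted by M iff it is accepted by N, and the two languages coincide.

Yes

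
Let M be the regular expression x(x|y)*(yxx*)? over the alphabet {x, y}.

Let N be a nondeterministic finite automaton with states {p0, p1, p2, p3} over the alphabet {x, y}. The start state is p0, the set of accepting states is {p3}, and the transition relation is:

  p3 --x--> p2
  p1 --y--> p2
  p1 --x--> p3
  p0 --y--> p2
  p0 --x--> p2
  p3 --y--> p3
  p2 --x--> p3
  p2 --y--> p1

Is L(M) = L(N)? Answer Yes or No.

No

The string x is accepted by M but rejected by N.
So L(M) ≠ L(N).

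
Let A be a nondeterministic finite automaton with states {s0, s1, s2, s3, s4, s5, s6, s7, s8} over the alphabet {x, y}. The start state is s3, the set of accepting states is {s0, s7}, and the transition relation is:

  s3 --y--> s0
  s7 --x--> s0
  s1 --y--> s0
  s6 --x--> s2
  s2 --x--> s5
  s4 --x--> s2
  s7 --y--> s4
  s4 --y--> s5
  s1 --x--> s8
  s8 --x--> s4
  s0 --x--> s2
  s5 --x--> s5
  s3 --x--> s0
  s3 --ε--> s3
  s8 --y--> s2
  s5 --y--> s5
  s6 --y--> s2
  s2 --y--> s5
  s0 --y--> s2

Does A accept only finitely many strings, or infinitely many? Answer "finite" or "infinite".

finite

The useful states (reachable from s3 and able to reach an accepting state) are {s0, s3}.
Restricted to these states the transition graph has no cycle, so every accepting path has bounded length and L is finite.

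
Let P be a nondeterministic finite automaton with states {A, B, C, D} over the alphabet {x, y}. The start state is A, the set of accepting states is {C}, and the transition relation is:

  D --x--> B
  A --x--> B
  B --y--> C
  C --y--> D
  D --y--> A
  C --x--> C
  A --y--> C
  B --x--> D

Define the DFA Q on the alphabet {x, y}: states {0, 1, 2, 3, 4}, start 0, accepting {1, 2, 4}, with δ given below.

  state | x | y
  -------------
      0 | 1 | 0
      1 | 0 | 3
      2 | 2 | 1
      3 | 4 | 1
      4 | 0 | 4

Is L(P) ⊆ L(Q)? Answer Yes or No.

No

The string y is in L(P) but not in L(Q).
So L(P) ⊄ L(Q).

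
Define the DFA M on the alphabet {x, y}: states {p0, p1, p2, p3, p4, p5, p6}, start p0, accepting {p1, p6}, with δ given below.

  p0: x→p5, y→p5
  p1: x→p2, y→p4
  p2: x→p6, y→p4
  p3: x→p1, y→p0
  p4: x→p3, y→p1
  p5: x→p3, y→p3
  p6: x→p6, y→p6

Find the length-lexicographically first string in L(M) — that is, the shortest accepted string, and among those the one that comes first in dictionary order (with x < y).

A breadth-first search from p0 reaches an accepting state first via the path p0 → p5 → p3 → p1 on input xxx.
No string of length < 3 is accepted (BFS exhausts all shorter strings without reaching an accepting state), and xxx is the lexicographically least accepting string of length 3.

xxx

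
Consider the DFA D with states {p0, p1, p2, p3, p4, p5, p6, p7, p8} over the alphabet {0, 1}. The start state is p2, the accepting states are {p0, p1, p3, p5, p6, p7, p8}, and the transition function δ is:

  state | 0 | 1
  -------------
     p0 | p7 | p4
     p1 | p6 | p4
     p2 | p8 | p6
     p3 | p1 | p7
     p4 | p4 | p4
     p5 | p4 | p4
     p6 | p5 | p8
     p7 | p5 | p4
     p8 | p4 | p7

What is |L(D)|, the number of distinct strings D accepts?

8

The useful subgraph on states {p2, p5, p6, p7, p8} is acyclic, so L(D) is finite; the longest accepting path visits 5 useful states, giving maximum string length 4.
Counting accepting paths from p2 by length: 2 of length 1, 3 of length 2, 2 of length 3, 1 of length 4. Total 8.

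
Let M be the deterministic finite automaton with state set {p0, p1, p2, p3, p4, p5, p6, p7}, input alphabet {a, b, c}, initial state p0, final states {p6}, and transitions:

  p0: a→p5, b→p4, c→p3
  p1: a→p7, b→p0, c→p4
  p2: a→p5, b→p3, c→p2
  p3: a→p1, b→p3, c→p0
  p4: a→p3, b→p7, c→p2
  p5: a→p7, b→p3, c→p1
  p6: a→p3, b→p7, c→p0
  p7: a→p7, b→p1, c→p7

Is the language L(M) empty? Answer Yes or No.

Yes

The states reachable from the start state are {p0, p1, p2, p3, p4, p5, p7}.
None of the accepting states {p6} is reachable, so no string is accepted and L(M) = ∅.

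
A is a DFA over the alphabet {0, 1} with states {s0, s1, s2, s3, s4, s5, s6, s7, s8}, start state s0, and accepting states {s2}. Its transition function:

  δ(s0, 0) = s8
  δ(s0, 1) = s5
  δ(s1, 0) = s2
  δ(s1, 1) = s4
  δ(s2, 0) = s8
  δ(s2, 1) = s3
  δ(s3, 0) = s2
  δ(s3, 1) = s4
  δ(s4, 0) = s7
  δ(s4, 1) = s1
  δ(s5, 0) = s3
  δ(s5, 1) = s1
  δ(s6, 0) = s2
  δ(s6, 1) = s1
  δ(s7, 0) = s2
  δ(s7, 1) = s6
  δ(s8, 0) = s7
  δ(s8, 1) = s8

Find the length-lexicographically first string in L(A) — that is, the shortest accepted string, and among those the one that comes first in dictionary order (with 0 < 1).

000

A breadth-first search from s0 reaches an accepting state first via the path s0 → s8 → s7 → s2 on input 000.
No string of length < 3 is accepted (BFS exhausts all shorter strings without reaching an accepting state), and 000 is the lexicographically least accepting string of length 3.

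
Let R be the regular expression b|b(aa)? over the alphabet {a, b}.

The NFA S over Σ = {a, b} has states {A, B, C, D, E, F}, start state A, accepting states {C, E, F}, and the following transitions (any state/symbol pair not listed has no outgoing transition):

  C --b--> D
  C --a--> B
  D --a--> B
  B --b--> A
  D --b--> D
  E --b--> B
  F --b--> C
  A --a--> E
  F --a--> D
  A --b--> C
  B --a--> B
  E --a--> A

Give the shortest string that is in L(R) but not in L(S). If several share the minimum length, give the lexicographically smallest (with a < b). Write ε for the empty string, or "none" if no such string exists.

baa

The string baa is accepted by R but not by S.
No shorter string lies in the difference, and baa is the lexicographically first length-3 string in L(R) \ L(S).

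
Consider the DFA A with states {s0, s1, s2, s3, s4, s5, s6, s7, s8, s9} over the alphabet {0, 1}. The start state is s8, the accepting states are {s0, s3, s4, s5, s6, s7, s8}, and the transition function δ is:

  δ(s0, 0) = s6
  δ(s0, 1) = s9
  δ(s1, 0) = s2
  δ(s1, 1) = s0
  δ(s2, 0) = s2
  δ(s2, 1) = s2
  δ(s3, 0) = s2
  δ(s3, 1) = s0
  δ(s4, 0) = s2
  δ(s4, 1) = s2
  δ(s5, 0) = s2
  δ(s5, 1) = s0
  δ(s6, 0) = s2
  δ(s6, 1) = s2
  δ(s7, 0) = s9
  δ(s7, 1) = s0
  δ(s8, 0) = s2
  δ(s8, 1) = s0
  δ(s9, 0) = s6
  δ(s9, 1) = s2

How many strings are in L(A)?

The useful subgraph on states {s0, s6, s8, s9} is acyclic, so L(A) is finite; the longest accepting path visits 4 useful states, giving maximum string length 3.
Counting accepting paths from s8 by length: 1 of length 0, 1 of length 1, 1 of length 2, 1 of length 3. Total 4.

4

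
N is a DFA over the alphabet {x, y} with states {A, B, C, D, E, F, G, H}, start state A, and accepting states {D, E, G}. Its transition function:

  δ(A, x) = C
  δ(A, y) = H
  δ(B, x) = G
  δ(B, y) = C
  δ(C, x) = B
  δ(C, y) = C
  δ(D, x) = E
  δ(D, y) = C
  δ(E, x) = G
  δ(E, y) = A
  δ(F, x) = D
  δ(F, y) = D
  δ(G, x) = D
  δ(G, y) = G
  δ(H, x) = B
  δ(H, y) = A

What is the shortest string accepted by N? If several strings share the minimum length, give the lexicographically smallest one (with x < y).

A breadth-first search from A reaches an accepting state first via the path A → C → B → G on input xxx.
No string of length < 3 is accepted (BFS exhausts all shorter strings without reaching an accepting state), and xxx is the lexicographically least accepting string of length 3.

xxx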